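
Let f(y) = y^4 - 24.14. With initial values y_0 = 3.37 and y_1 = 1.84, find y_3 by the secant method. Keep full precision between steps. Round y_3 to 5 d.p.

f(y_0) = 104.839178, f(y_1) = -12.677713
y_2 = 1.840000 - (-12.677713)·(1.840000 - 3.370000)/(-12.677713 - (104.839178)) = 2.005056; f(y_2) = -7.977585
y_3 = 2.005056 - (-7.977585)·(2.005056 - 1.840000)/(-7.977585 - (-12.677713)) = 2.285208; f(y_3) = 3.131132

2.28521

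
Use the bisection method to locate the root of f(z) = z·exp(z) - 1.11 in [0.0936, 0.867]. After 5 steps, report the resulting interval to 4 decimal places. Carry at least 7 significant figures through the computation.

f(0.093600) = -1.007216, f(0.867000) = 0.953253 (opposite signs)
step 1: m = 0.480300, f(m) = -0.333567 < 0 → root in [0.480300, 0.867000]
step 2: m = 0.673650, f(m) = 0.211286 > 0 → root in [0.480300, 0.673650]
step 3: m = 0.576975, f(m) = -0.082613 < 0 → root in [0.576975, 0.673650]
step 4: m = 0.625312, f(m) = 0.058603 > 0 → root in [0.576975, 0.625312]
step 5: m = 0.601144, f(m) = -0.013391 < 0 → root in [0.601144, 0.625312]

[0.6011, 0.6253]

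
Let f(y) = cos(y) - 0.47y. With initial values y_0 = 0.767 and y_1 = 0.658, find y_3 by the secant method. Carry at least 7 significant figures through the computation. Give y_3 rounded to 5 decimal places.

f(y_0) = 0.359506, f(y_1) = 0.481957
y_2 = 0.658000 - (0.481957)·(0.658000 - 0.767000)/(0.481957 - (0.359506)) = 1.087015; f(y_2) = -0.045767
y_3 = 1.087015 - (-0.045767)·(1.087015 - 0.658000)/(-0.045767 - (0.481957)) = 1.049808; f(y_3) = 0.004327

1.04981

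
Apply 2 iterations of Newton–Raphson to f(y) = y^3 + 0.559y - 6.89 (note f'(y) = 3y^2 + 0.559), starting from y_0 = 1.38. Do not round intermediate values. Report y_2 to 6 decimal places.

1.813338

y_0 = 1.380000: f = -3.490508, f' = 6.272200 → y_1 = 1.380000 - (-3.490508)/(6.272200) = 1.936505
y_1 = 1.936505: f = 1.454495, f' = 11.809150 → y_2 = 1.936505 - (1.454495)/(11.809150) = 1.813338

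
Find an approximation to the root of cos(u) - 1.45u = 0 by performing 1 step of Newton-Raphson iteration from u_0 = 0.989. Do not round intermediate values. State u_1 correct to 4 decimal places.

0.6020

Newton update: u ← u − f(u)/f'(u).
f'(u) = -sin(u) - 1.45
u_0 = 0.989000: f = -0.884524, f' = -2.285477 → u_1 = 0.989000 - (-0.884524)/(-2.285477) = 0.601980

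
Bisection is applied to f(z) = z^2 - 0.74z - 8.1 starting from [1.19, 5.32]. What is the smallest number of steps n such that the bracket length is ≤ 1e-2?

Initial width b − a = 5.32 − 1.19 = 4.130000.
After n steps the width is (b−a)/2^n; need (b−a)/2^n ≤ 1e-2.
So n ≥ log₂(4.130000/1e-2) = log₂(413.0000) ≈ 8.6900.
Hence n = 9.

9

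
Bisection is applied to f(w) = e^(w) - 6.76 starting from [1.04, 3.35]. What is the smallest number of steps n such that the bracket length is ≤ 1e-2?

Initial width b − a = 3.35 − 1.04 = 2.310000.
After n steps the width is (b−a)/2^n; need (b−a)/2^n ≤ 1e-2.
So n ≥ log₂(2.310000/1e-2) = log₂(231.0000) ≈ 7.8517.
Hence n = 8.

8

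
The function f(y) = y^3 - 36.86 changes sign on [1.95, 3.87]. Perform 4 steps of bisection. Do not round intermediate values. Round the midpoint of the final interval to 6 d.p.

3.330000

f(1.950000) = -29.445125, f(3.870000) = 21.100603 (opposite signs)
step 1: m = 2.910000, f(m) = -12.217829 < 0 → root in [2.910000, 3.870000]
step 2: m = 3.390000, f(m) = 2.098219 > 0 → root in [2.910000, 3.390000]
step 3: m = 3.150000, f(m) = -5.604125 < 0 → root in [3.150000, 3.390000]
step 4: m = 3.270000, f(m) = -1.894217 < 0 → root in [3.270000, 3.390000]
Midpoint of [3.270000, 3.390000] = 3.330000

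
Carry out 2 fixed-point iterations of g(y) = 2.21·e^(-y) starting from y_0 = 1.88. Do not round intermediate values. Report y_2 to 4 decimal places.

1.5774

y_1 = g(1.880000) = 0.337224
y_2 = g(0.337224) = 1.577385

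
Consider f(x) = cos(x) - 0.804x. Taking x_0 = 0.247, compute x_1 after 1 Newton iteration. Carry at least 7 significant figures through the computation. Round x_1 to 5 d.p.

Newton update: x ← x − f(x)/f'(x).
f'(x) = -sin(x) - 0.804
x_0 = 0.247000: f = 0.771062, f' = -1.048496 → x_1 = 0.247000 - (0.771062)/(-1.048496) = 0.982398

0.98240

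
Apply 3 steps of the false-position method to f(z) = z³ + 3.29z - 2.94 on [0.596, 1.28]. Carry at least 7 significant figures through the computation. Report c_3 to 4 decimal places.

0.7582

f(0.596000) = -0.767451, f(1.280000) = 3.368352
step 1: c = 0.722925, f(c) = -0.183761 < 0 → new bracket [0.722925, 1.280000]
step 2: c = 0.751744, f(c) = -0.041937 < 0 → new bracket [0.751744, 1.280000]
step 3: c = 0.758240, f(c) = -0.009456 < 0 → new bracket [0.758240, 1.280000]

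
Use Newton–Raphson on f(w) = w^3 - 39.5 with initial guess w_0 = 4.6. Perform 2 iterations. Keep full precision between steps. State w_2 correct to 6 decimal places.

Newton update: w ← w − f(w)/f'(w).
f'(w) = 3w^2
w_0 = 4.600000: f = 57.836000, f' = 63.480000 → w_1 = 4.600000 - (57.836000)/(63.480000) = 3.688910
w_1 = 3.688910: f = 10.698893, f' = 40.824169 → w_2 = 3.688910 - (10.698893)/(40.824169) = 3.426837

3.426837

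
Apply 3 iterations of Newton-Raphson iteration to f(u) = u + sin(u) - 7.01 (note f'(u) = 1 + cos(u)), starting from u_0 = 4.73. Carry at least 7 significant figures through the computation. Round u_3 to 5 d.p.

u_0 = 4.730000: f = -3.279845, f' = 1.017610 → u_1 = 4.730000 - (-3.279845)/(1.017610) = 7.953086
u_1 = 7.953086: f = 1.938179, f' = 0.901058 → u_2 = 7.953086 - (1.938179)/(0.901058) = 5.802082
u_2 = 5.802082: f = -1.670676, f' = 1.886485 → u_3 = 5.802082 - (-1.670676)/(1.886485) = 6.687684

6.68768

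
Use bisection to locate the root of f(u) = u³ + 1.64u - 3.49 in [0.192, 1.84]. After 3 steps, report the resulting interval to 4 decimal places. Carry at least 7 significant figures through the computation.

[1.0160, 1.2220]

f(0.192000) = -3.168042, f(1.840000) = 5.757104 (opposite signs)
step 1: m = 1.016000, f(m) = -0.774988 < 0 → root in [1.016000, 1.840000]
step 2: m = 1.428000, f(m) = 1.763875 > 0 → root in [1.016000, 1.428000]
step 3: m = 1.222000, f(m) = 0.338873 > 0 → root in [1.016000, 1.222000]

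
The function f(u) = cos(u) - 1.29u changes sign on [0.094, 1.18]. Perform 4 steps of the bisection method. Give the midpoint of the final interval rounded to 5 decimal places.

0.60306

f(0.094000) = 0.874325, f(1.180000) = -1.141275 (opposite signs)
step 1: m = 0.637000, f(m) = -0.017846 < 0 → root in [0.094000, 0.637000]
step 2: m = 0.365500, f(m) = 0.462450 > 0 → root in [0.365500, 0.637000]
step 3: m = 0.501250, f(m) = 0.230370 > 0 → root in [0.501250, 0.637000]
step 4: m = 0.569125, f(m) = 0.108202 > 0 → root in [0.569125, 0.637000]
Midpoint of [0.569125, 0.637000] = 0.603063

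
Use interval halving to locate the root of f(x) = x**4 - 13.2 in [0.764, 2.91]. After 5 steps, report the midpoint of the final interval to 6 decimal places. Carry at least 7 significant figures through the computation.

1.937594

f(0.764000) = -12.859299, f(2.910000) = 58.508718 (opposite signs)
step 1: m = 1.837000, f(m) = -1.812284 < 0 → root in [1.837000, 2.910000]
step 2: m = 2.373500, f(m) = 18.536348 > 0 → root in [1.837000, 2.373500]
step 3: m = 2.105250, f(m) = 6.443312 > 0 → root in [1.837000, 2.105250]
step 4: m = 1.971125, f(m) = 1.895818 > 0 → root in [1.837000, 1.971125]
step 5: m = 1.904063, f(m) = -0.056083 < 0 → root in [1.904063, 1.971125]
Midpoint of [1.904063, 1.971125] = 1.937594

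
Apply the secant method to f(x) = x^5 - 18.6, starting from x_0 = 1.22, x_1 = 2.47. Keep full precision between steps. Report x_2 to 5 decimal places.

1.44269

f(x_0) = -15.897292, f(x_1) = 73.335823
x_2 = 2.470000 - (73.335823)·(2.470000 - 1.220000)/(73.335823 - (-15.897292)) = 1.442693; f(x_2) = -12.350144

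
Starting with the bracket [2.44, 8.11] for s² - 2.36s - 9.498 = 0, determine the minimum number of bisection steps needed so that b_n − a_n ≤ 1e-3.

13

Initial width b − a = 8.11 − 2.44 = 5.670000.
After n steps the width is (b−a)/2^n; need (b−a)/2^n ≤ 1e-3.
So n ≥ log₂(5.670000/1e-3) = log₂(5670.0000) ≈ 12.4691.
Hence n = 13.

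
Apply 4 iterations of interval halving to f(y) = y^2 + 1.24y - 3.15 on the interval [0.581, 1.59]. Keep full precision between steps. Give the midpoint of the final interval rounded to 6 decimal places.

f(0.581000) = -2.091999, f(1.590000) = 1.349700 (opposite signs)
step 1: m = 1.085500, f(m) = -0.625670 < 0 → root in [1.085500, 1.590000]
step 2: m = 1.337750, f(m) = 0.298385 > 0 → root in [1.085500, 1.337750]
step 3: m = 1.211625, f(m) = -0.179550 < 0 → root in [1.211625, 1.337750]
step 4: m = 1.274688, f(m) = 0.055441 > 0 → root in [1.211625, 1.274688]
Midpoint of [1.211625, 1.274688] = 1.243156

1.243156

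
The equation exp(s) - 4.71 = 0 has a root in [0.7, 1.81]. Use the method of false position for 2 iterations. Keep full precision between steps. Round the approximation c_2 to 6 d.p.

1.534585

False-position update: c = (a·f(b) − b·f(a))/(f(b) − f(a)); replace the endpoint whose sign matches f(c).
f(0.700000) = -2.696247, f(1.810000) = 1.400447
step 1: c = 1.430549, f(c) = -0.529008 < 0 → new bracket [1.430549, 1.810000]
step 2: c = 1.534585, f(c) = -0.070602 < 0 → new bracket [1.534585, 1.810000]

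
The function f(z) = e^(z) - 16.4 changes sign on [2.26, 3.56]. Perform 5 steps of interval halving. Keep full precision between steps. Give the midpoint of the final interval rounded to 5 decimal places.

f(2.260000) = -6.816911, f(3.560000) = 18.763197 (opposite signs)
step 1: m = 2.910000, f(m) = 1.956799 > 0 → root in [2.260000, 2.910000]
step 2: m = 2.585000, f(m) = -3.136711 < 0 → root in [2.585000, 2.910000]
step 3: m = 2.747500, f(m) = -0.796426 < 0 → root in [2.747500, 2.910000]
step 4: m = 2.828750, f(m) = 0.524292 > 0 → root in [2.747500, 2.828750]
step 5: m = 2.788125, f(m) = -0.149479 < 0 → root in [2.788125, 2.828750]
Midpoint of [2.788125, 2.828750] = 2.808438

2.80844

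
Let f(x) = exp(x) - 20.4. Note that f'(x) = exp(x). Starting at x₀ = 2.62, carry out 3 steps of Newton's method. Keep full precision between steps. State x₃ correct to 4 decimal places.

3.0155

x_0 = 2.620000: f = -6.664276, f' = 13.735724 → x_1 = 2.620000 - (-6.664276)/(13.735724) = 3.105178
x_1 = 3.105178: f = 1.913199, f' = 22.313199 → x_2 = 3.105178 - (1.913199)/(22.313199) = 3.019435
x_2 = 3.019435: f = 0.079727, f' = 20.479727 → x_3 = 3.019435 - (0.079727)/(20.479727) = 3.015542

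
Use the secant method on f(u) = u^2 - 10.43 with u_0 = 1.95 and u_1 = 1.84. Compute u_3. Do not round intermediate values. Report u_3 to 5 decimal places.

3.11186

f(u_0) = -6.627500, f(u_1) = -7.044400
u_2 = 1.840000 - (-7.044400)·(1.840000 - 1.950000)/(-7.044400 - (-6.627500)) = 3.698681; f(u_2) = 3.250239
u_3 = 3.698681 - (3.250239)·(3.698681 - 1.840000)/(3.250239 - (-7.044400)) = 3.111855; f(u_3) = -0.746357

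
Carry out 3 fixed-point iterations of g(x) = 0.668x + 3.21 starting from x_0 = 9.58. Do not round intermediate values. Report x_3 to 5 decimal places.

9.64224

x_1 = g(9.580000) = 9.609440
x_2 = g(9.609440) = 9.629106
x_3 = g(9.629106) = 9.642243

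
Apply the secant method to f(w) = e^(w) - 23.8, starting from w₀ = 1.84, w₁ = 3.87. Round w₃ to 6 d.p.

3.013310

f(w_0) = -17.503462, f(w_1) = 24.142386
w_2 = 3.870000 - (24.142386)·(3.870000 - 1.840000)/(24.142386 - (-17.503462)) = 2.693195; f(w_2) = -9.021182
w_3 = 2.693195 - (-9.021182)·(2.693195 - 3.870000)/(-9.021182 - (24.142386)) = 3.013310; f(w_3) = -3.445328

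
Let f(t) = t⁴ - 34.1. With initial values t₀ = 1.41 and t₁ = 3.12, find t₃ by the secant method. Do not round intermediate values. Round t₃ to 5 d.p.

2.24800

f(t_0) = -30.147458, f(t_1) = 60.658543
t_2 = 3.120000 - (60.658543)·(3.120000 - 1.410000)/(60.658543 - (-30.147458)) = 1.977717; f(t_2) = -18.801213
t_3 = 1.977717 - (-18.801213)·(1.977717 - 3.120000)/(-18.801213 - (60.658543)) = 2.247996; f(t_3) = -8.562261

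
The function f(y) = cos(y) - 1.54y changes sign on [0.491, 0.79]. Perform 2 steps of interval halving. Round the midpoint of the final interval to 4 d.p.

f(0.491000) = 0.125722, f(0.790000) = -0.512755 (opposite signs)
step 1: m = 0.640500, f(m) = -0.184573 < 0 → root in [0.491000, 0.640500]
step 2: m = 0.565750, f(m) = -0.027068 < 0 → root in [0.491000, 0.565750]
Midpoint of [0.491000, 0.565750] = 0.528375

0.5284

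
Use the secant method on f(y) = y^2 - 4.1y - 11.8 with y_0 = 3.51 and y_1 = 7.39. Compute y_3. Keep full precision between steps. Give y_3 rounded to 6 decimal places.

f(y_0) = -13.870900, f(y_1) = 12.513100
y_2 = 7.390000 - (12.513100)·(7.390000 - 3.510000)/(12.513100 - (-13.870900)) = 5.549838; f(y_2) = -3.753632
y_3 = 5.549838 - (-3.753632)·(5.549838 - 7.390000)/(-3.753632 - (12.513100)) = 5.974465; f(y_3) = -0.601074

5.974465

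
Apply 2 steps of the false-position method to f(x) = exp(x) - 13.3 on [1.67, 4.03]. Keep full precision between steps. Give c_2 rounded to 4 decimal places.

f(1.670000) = -7.987832, f(4.030000) = 42.960911
step 1: c = 2.040005, f(c) = -5.609353 < 0 → new bracket [2.040005, 4.030000]
step 2: c = 2.269828, f(c) = -3.622261 < 0 → new bracket [2.269828, 4.030000]

2.2698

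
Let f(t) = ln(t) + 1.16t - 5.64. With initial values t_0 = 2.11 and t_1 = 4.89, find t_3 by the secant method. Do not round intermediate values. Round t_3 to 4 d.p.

f(t_0) = -2.445712, f(t_1) = 1.619592
t_2 = 4.890000 - (1.619592)·(4.890000 - 2.110000)/(1.619592 - (-2.445712)) = 3.782465; f(t_2) = 0.078035
t_3 = 3.782465 - (0.078035)·(3.782465 - 4.890000)/(0.078035 - (1.619592)) = 3.726400; f(t_3) = -0.001933

3.7264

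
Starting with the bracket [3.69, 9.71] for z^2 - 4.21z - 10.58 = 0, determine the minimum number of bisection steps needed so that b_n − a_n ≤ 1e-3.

Initial width b − a = 9.71 − 3.69 = 6.020000.
After n steps the width is (b−a)/2^n; need (b−a)/2^n ≤ 1e-3.
So n ≥ log₂(6.020000/1e-3) = log₂(6020.0000) ≈ 12.5555.
Hence n = 13.

13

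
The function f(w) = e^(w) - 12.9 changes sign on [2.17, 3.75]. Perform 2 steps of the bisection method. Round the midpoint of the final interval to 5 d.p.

f(2.170000) = -4.141716, f(3.750000) = 29.621082 (opposite signs)
step 1: m = 2.960000, f(m) = 6.397972 > 0 → root in [2.170000, 2.960000]
step 2: m = 2.565000, f(m) = 0.100658 > 0 → root in [2.170000, 2.565000]
Midpoint of [2.170000, 2.565000] = 2.367500

2.36750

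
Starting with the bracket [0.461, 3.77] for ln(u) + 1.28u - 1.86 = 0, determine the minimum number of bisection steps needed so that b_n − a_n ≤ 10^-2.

Initial width b − a = 3.77 − 0.461 = 3.309000.
After n steps the width is (b−a)/2^n; need (b−a)/2^n ≤ 10^-2.
So n ≥ log₂(3.309000/10^-2) = log₂(330.9000) ≈ 8.3703.
Hence n = 9.

9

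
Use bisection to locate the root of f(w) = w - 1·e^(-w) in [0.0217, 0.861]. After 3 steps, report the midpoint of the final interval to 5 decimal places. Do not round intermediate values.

f(0.021700) = -0.956834, f(0.861000) = 0.438261 (opposite signs)
step 1: m = 0.441350, f(m) = -0.201818 < 0 → root in [0.441350, 0.861000]
step 2: m = 0.651175, f(m) = 0.129742 > 0 → root in [0.441350, 0.651175]
step 3: m = 0.546263, f(m) = -0.032848 < 0 → root in [0.546263, 0.651175]
Midpoint of [0.546263, 0.651175] = 0.598719

0.59872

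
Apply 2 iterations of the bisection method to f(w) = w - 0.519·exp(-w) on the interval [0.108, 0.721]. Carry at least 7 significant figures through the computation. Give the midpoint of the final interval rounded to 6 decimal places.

f(0.108000) = -0.357869, f(0.721000) = 0.468628 (opposite signs)
step 1: m = 0.414500, f(m) = 0.071612 > 0 → root in [0.108000, 0.414500]
step 2: m = 0.261250, f(m) = -0.138426 < 0 → root in [0.261250, 0.414500]
Midpoint of [0.261250, 0.414500] = 0.337875

0.337875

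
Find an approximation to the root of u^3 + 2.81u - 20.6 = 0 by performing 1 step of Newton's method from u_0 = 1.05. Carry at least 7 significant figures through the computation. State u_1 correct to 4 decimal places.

3.7459

Newton update: u ← u − f(u)/f'(u).
f'(u) = 3u^2 + 2.81
u_0 = 1.050000: f = -16.491875, f' = 6.117500 → u_1 = 1.050000 - (-16.491875)/(6.117500) = 3.745852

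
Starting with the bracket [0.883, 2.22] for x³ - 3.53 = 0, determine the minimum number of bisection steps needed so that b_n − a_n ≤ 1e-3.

Initial width b − a = 2.22 − 0.883 = 1.337000.
After n steps the width is (b−a)/2^n; need (b−a)/2^n ≤ 1e-3.
So n ≥ log₂(1.337000/1e-3) = log₂(1337.0000) ≈ 10.3848.
Hence n = 11.

11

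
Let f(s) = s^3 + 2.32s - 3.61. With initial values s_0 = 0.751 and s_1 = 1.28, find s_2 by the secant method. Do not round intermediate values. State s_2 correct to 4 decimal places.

f(s_0) = -1.444115, f(s_1) = 1.456752
s_2 = 1.280000 - (1.456752)·(1.280000 - 0.751000)/(1.456752 - (-1.444115)) = 1.014348; f(s_2) = -0.213049

1.0143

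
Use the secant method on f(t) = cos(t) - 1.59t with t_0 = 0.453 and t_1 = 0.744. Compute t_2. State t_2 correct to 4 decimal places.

0.5361

f(t_0) = 0.178868, f(t_1) = -0.447194
t_2 = 0.744000 - (-0.447194)·(0.744000 - 0.453000)/(-0.447194 - (0.178868)) = 0.536140; f(t_2) = 0.007225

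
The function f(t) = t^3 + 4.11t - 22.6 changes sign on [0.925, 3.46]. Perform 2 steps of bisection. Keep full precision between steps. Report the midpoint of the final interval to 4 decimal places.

f(0.925000) = -18.006797, f(3.460000) = 33.042336 (opposite signs)
step 1: m = 2.192500, f(m) = -3.049354 < 0 → root in [2.192500, 3.460000]
step 2: m = 2.826250, f(m) = 11.591094 > 0 → root in [2.192500, 2.826250]
Midpoint of [2.192500, 2.826250] = 2.509375

2.5094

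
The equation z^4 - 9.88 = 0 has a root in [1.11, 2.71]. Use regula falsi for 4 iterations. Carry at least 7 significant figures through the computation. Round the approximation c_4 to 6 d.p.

f(1.110000) = -8.361930, f(2.710000) = 44.055805
step 1: c = 1.365240, f(c) = -6.405953 < 0 → new bracket [1.365240, 2.710000]
step 2: c = 1.535953, f(c) = -4.314410 < 0 → new bracket [1.535953, 2.710000]
step 3: c = 1.640672, f(c) = -2.634180 < 0 → new bracket [1.640672, 2.710000]
step 4: c = 1.701002, f(c) = -1.508185 < 0 → new bracket [1.701002, 2.710000]

1.701002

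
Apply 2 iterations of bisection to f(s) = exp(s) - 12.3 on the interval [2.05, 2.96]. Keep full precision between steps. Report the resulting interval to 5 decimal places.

f(2.050000) = -4.532099, f(2.960000) = 6.997972 (opposite signs)
step 1: m = 2.505000, f(m) = -0.056441 < 0 → root in [2.505000, 2.960000]
step 2: m = 2.732500, f(m) = 3.071267 > 0 → root in [2.505000, 2.732500]

[2.50500, 2.73250]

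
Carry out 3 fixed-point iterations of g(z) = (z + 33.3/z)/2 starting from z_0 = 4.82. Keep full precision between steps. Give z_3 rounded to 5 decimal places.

z_1 = g(4.820000) = 5.864357
z_2 = g(5.864357) = 5.771364
z_3 = g(5.771364) = 5.770615

5.77062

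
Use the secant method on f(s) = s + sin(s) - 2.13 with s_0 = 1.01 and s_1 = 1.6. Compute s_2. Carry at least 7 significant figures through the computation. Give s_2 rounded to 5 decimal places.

f(s_0) = -0.273168, f(s_1) = 0.469574
s_2 = 1.600000 - (0.469574)·(1.600000 - 1.010000)/(0.469574 - (-0.273168)) = 1.226992; f(s_2) = 0.038471

1.22699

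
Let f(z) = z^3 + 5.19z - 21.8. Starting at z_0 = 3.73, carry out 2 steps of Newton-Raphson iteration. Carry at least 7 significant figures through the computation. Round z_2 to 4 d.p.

Newton update: z ← z − f(z)/f'(z).
f'(z) = 3z^2 + 5.19
z_0 = 3.730000: f = 49.453817, f' = 46.928700 → z_1 = 3.730000 - (49.453817)/(46.928700) = 2.676192
z_1 = 2.676192: f = 11.256346, f' = 26.676019 → z_2 = 2.676192 - (11.256346)/(26.676019) = 2.254227

2.2542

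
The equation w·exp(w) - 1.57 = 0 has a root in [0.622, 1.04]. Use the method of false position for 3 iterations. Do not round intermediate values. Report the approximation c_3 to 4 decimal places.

False-position update: c = (a·f(b) − b·f(a))/(f(b) − f(a)); replace the endpoint whose sign matches f(c).
f(0.622000) = -0.411432, f(1.040000) = 1.372386
step 1: c = 0.718410, f(c) = -0.096418 < 0 → new bracket [0.718410, 1.040000]
step 2: c = 0.739521, f(c) = -0.020755 < 0 → new bracket [0.739521, 1.040000]
step 3: c = 0.743997, f(c) = -0.004384 < 0 → new bracket [0.743997, 1.040000]

0.7440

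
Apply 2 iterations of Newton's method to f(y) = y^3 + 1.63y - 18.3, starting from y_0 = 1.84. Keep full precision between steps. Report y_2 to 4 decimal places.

Newton update: y ← y − f(y)/f'(y).
f'(y) = 3y^2 + 1.63
y_0 = 1.840000: f = -9.071296, f' = 11.786800 → y_1 = 1.840000 - (-9.071296)/(11.786800) = 2.609615
y_1 = 2.609615: f = 3.725383, f' = 22.060269 → y_2 = 2.609615 - (3.725383)/(22.060269) = 2.440742

2.4407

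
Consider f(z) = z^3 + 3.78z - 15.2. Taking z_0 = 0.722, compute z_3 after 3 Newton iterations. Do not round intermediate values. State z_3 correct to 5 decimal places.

f'(z) = 3z^2 + 3.78
z_0 = 0.722000: f = -12.094473, f' = 5.343852 → z_1 = 0.722000 - (-12.094473)/(5.343852) = 2.985250
z_1 = 2.985250: f = 22.687949, f' = 30.515152 → z_2 = 2.985250 - (22.687949)/(30.515152) = 2.241752
z_2 = 2.241752: f = 4.539643, f' = 18.856358 → z_3 = 2.241752 - (4.539643)/(18.856358) = 2.001004

2.00100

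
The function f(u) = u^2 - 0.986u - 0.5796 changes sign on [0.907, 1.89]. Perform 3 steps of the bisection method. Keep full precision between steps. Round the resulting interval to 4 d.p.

[1.3985, 1.5214]

f(0.907000) = -0.651253, f(1.890000) = 1.128960 (opposite signs)
step 1: m = 1.398500, f(m) = -0.002719 < 0 → root in [1.398500, 1.890000]
step 2: m = 1.644250, f(m) = 0.502728 > 0 → root in [1.398500, 1.644250]
step 3: m = 1.521375, f(m) = 0.234906 > 0 → root in [1.398500, 1.521375]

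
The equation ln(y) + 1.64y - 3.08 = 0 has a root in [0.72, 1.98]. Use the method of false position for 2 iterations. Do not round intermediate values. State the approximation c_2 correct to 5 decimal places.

1.59798

False-position update: c = (a·f(b) − b·f(a))/(f(b) − f(a)); replace the endpoint whose sign matches f(c).
f(0.720000) = -2.227704, f(1.980000) = 0.850297
step 1: c = 1.631925, f(c) = 0.086118 > 0 → new bracket [0.720000, 1.631925]
step 2: c = 1.597984, f(c) = 0.009438 > 0 → new bracket [0.720000, 1.597984]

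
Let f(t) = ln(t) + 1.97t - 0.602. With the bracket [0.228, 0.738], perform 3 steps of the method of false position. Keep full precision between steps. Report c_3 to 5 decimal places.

0.58225

f(0.228000) = -1.631250, f(0.738000) = 0.548049
step 1: c = 0.609746, f(c) = 0.104485 > 0 → new bracket [0.228000, 0.609746]
step 2: c = 0.586766, f(c) = 0.020799 > 0 → new bracket [0.228000, 0.586766]
step 3: c = 0.582249, f(c) = 0.004173 > 0 → new bracket [0.228000, 0.582249]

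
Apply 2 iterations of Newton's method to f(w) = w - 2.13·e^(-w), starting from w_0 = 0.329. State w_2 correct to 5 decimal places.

f'(w) = 1 + 2.13·e^(-w)
w_0 = 0.329000: f = -1.203840, f' = 2.532840 → w_1 = 0.329000 - (-1.203840)/(2.532840) = 0.804292
w_1 = 0.804292: f = -0.148679, f' = 1.952971 → w_2 = 0.804292 - (-0.148679)/(1.952971) = 0.880422

0.88042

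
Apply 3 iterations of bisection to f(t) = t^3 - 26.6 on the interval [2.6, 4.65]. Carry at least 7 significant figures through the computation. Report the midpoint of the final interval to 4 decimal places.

2.9844

f(2.600000) = -9.024000, f(4.650000) = 73.944625 (opposite signs)
step 1: m = 3.625000, f(m) = 21.034766 > 0 → root in [2.600000, 3.625000]
step 2: m = 3.112500, f(m) = 3.552830 > 0 → root in [2.600000, 3.112500]
step 3: m = 2.856250, f(m) = -3.298244 < 0 → root in [2.856250, 3.112500]
Midpoint of [2.856250, 3.112500] = 2.984375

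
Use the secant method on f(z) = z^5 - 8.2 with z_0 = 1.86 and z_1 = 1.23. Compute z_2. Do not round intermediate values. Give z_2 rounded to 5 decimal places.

1.40444

f(z_0) = 14.062028, f(z_1) = -5.384694
z_2 = 1.230000 - (-5.384694)·(1.230000 - 1.860000)/(-5.384694 - (14.062028)) = 1.404444; f(z_2) = -2.735863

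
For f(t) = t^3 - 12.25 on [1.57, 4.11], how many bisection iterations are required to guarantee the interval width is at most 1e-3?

Initial width b − a = 4.11 − 1.57 = 2.540000.
After n steps the width is (b−a)/2^n; need (b−a)/2^n ≤ 1e-3.
So n ≥ log₂(2.540000/1e-3) = log₂(2540.0000) ≈ 11.3106.
Hence n = 12.

12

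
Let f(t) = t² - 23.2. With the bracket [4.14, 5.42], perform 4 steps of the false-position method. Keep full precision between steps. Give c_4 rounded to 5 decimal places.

False-position update: c = (a·f(b) − b·f(a))/(f(b) − f(a)); replace the endpoint whose sign matches f(c).
f(4.140000) = -6.060400, f(5.420000) = 6.176400
step 1: c = 4.773933, f(c) = -0.409563 < 0 → new bracket [4.773933, 5.420000]
step 2: c = 4.814110, f(c) = -0.024343 < 0 → new bracket [4.814110, 5.420000]
step 3: c = 4.816489, f(c) = -0.001436 < 0 → new bracket [4.816489, 5.420000]
step 4: c = 4.816629, f(c) = -0.000085 < 0 → new bracket [4.816629, 5.420000]

4.81663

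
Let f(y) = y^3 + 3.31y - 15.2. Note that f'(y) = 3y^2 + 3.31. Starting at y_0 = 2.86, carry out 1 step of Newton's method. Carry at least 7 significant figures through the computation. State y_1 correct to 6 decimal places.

y_0 = 2.860000: f = 17.660256, f' = 27.848800 → y_1 = 2.860000 - (17.660256)/(27.848800) = 2.225852

2.225852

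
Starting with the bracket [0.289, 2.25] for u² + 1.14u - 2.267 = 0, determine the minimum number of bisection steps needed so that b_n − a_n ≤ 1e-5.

18

Initial width b − a = 2.25 − 0.289 = 1.961000.
After n steps the width is (b−a)/2^n; need (b−a)/2^n ≤ 1e-5.
So n ≥ log₂(1.961000/1e-5) = log₂(196100.0000) ≈ 17.5812.
Hence n = 18.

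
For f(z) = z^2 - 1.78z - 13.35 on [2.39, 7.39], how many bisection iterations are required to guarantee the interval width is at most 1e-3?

13

Initial width b − a = 7.39 − 2.39 = 5.000000.
After n steps the width is (b−a)/2^n; need (b−a)/2^n ≤ 1e-3.
So n ≥ log₂(5.000000/1e-3) = log₂(5000.0000) ≈ 12.2877.
Hence n = 13.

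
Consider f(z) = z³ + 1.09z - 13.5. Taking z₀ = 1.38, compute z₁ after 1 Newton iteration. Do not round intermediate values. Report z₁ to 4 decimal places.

f'(z) = 3z² + 1.09
z_0 = 1.380000: f = -9.367728, f' = 6.803200 → z_1 = 1.380000 - (-9.367728)/(6.803200) = 2.756959

2.7570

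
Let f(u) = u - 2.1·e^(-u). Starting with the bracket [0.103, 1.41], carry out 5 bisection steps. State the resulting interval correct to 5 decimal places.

f(0.103000) = -1.791467, f(1.410000) = 0.897299 (opposite signs)
step 1: m = 0.756500, f(m) = -0.229043 < 0 → root in [0.756500, 1.410000]
step 2: m = 1.083250, f(m) = 0.372413 > 0 → root in [0.756500, 1.083250]
step 3: m = 0.919875, f(m) = 0.082880 > 0 → root in [0.756500, 0.919875]
step 4: m = 0.838187, f(m) = -0.070049 < 0 → root in [0.838187, 0.919875]
step 5: m = 0.879031, f(m) = 0.007143 > 0 → root in [0.838187, 0.879031]

[0.83819, 0.87903]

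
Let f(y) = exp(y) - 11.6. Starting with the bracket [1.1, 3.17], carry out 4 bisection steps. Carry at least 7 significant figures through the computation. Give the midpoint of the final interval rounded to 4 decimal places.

f(1.100000) = -8.595834, f(3.170000) = 12.207484 (opposite signs)
step 1: m = 2.135000, f(m) = -3.142953 < 0 → root in [2.135000, 3.170000]
step 2: m = 2.652500, f(m) = 2.589468 > 0 → root in [2.135000, 2.652500]
step 3: m = 2.393750, f(m) = -0.645504 < 0 → root in [2.393750, 2.652500]
step 4: m = 2.523125, f(m) = 0.867497 > 0 → root in [2.393750, 2.523125]
Midpoint of [2.393750, 2.523125] = 2.458437

2.4584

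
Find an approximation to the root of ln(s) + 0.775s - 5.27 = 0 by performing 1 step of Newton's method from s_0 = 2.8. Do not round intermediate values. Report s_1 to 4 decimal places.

4.6287

f'(s) = 1/s + 0.775
s_0 = 2.800000: f = -2.070381, f' = 1.132143 → s_1 = 2.800000 - (-2.070381)/(1.132143) = 4.628727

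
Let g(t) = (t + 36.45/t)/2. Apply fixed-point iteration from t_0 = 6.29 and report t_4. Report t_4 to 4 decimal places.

6.0374

t_1 = g(6.290000) = 6.042456
t_2 = g(6.042456) = 6.037386
t_3 = g(6.037386) = 6.037384
t_4 = g(6.037384) = 6.037384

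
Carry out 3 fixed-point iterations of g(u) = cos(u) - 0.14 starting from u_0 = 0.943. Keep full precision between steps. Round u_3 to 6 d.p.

u_1 = g(0.943000) = 0.447363
u_2 = g(0.447363) = 0.761591
u_3 = g(0.761591) = 0.583739

0.583739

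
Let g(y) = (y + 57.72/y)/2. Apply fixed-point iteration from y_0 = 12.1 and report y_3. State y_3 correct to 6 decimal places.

7.597481

y_1 = g(12.100000) = 8.435124
y_2 = g(8.435124) = 7.638970
y_3 = g(7.638970) = 7.597481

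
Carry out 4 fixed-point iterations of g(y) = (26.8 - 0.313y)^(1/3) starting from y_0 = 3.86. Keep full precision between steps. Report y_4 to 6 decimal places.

y_1 = g(3.860000) = 2.946911
y_2 = g(2.946911) = 2.957841
y_3 = g(2.957841) = 2.957710
y_4 = g(2.957710) = 2.957712

2.957712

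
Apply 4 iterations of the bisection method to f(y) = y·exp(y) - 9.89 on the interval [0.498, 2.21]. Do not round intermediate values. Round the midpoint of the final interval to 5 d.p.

f(0.498000) = -9.070577, f(2.210000) = 10.255733 (opposite signs)
step 1: m = 1.354000, f(m) = -4.646112 < 0 → root in [1.354000, 2.210000]
step 2: m = 1.782000, f(m) = 0.698159 > 0 → root in [1.354000, 1.782000]
step 3: m = 1.568000, f(m) = -2.368234 < 0 → root in [1.568000, 1.782000]
step 4: m = 1.675000, f(m) = -0.947518 < 0 → root in [1.675000, 1.782000]
Midpoint of [1.675000, 1.782000] = 1.728500

1.72850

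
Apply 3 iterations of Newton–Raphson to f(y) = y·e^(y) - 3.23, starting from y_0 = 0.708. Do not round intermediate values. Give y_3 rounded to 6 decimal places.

Newton update: y ← y − f(y)/f'(y).
f'(y) = (y + 1)·e^(y)
y_0 = 0.708000: f = -1.792811, f' = 3.467116 → y_1 = 0.708000 - (-1.792811)/(3.467116) = 1.225090
y_1 = 1.225090: f = 0.940786, f' = 7.575259 → y_2 = 1.225090 - (0.940786)/(7.575259) = 1.100898
y_2 = 1.100898: f = 0.080253, f' = 6.317118 → y_3 = 1.100898 - (0.080253)/(6.317118) = 1.088194

1.088194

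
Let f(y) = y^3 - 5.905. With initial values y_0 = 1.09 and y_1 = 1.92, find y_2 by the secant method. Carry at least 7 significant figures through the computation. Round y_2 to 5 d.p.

Secant update: y_(k+1) = y_k − f(y_k)·(y_k − y_(k-1))/(f(y_k) − f(y_(k-1))).
f(y_0) = -4.609971, f(y_1) = 1.172888
y_2 = 1.920000 - (1.172888)·(1.920000 - 1.090000)/(1.172888 - (-4.609971)) = 1.751658; f(y_2) = -0.530376

1.75166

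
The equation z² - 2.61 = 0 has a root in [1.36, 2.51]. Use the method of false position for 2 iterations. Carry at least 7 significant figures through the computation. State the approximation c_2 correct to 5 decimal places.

f(1.360000) = -0.760400, f(2.510000) = 3.690100
step 1: c = 1.556486, f(c) = -0.187352 < 0 → new bracket [1.556486, 2.510000]
step 2: c = 1.602558, f(c) = -0.041808 < 0 → new bracket [1.602558, 2.510000]

1.60256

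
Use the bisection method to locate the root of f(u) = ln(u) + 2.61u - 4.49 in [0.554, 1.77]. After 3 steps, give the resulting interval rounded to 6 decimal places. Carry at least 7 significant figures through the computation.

[1.466000, 1.618000]

f(0.554000) = -3.634651, f(1.770000) = 0.700680 (opposite signs)
step 1: m = 1.162000, f(m) = -1.307037 < 0 → root in [1.162000, 1.770000]
step 2: m = 1.466000, f(m) = -0.281202 < 0 → root in [1.466000, 1.770000]
step 3: m = 1.618000, f(m) = 0.214171 > 0 → root in [1.466000, 1.618000]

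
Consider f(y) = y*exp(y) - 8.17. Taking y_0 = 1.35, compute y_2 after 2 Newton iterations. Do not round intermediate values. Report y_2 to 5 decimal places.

1.62105

f'(y) = (y+1)*exp(y)
y_0 = 1.350000: f = -2.962476, f' = 9.064950 → y_1 = 1.350000 - (-2.962476)/(9.064950) = 1.676806
y_1 = 1.676806: f = 0.798299, f' = 14.316742 → y_2 = 1.676806 - (0.798299)/(14.316742) = 1.621046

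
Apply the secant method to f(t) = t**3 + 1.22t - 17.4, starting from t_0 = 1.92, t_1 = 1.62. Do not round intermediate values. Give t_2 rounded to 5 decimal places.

f(t_0) = -7.979712, f(t_1) = -11.172072
t_2 = 1.620000 - (-11.172072)·(1.620000 - 1.920000)/(-11.172072 - (-7.979712)) = 2.669888; f(t_2) = 4.889039

2.66989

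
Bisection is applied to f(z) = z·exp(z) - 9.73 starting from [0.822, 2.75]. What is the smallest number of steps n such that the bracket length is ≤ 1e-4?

15

Initial width b − a = 2.75 − 0.822 = 1.928000.
After n steps the width is (b−a)/2^n; need (b−a)/2^n ≤ 1e-4.
So n ≥ log₂(1.928000/1e-4) = log₂(19280.0000) ≈ 14.2348.
Hence n = 15.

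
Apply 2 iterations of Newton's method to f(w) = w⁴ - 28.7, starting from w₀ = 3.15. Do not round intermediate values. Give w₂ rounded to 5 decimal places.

f'(w) = 4w³
w_0 = 3.150000: f = 69.756006, f' = 125.023500 → w_1 = 3.150000 - (69.756006)/(125.023500) = 2.592057
w_1 = 2.592057: f = 16.441718, f' = 69.661618 → w_2 = 2.592057 - (16.441718)/(69.661618) = 2.356034

2.35603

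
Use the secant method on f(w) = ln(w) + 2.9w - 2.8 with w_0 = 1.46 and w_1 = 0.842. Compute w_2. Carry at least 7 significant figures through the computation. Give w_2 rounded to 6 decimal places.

0.981865

f(w_0) = 1.812436, f(w_1) = -0.530175
w_2 = 0.842000 - (-0.530175)·(0.842000 - 1.460000)/(-0.530175 - (1.812436)) = 0.981865; f(w_2) = 0.029105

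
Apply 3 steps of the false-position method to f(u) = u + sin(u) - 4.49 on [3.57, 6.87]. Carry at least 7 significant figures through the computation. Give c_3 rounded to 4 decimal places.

5.2779

False-position update: c = (a·f(b) − b·f(a))/(f(b) − f(a)); replace the endpoint whose sign matches f(c).
f(3.570000) = -1.335423, f(6.870000) = 2.933711
step 1: c = 4.602269, f(c) = -0.881674 < 0 → new bracket [4.602269, 6.870000]
step 2: c = 5.126305, f(c) = -0.279248 < 0 → new bracket [5.126305, 6.870000]
step 3: c = 5.277855, f(c) = -0.056484 < 0 → new bracket [5.277855, 6.870000]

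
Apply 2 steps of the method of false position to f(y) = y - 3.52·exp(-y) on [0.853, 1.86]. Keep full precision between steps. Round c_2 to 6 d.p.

f(0.853000) = -0.646994, f(1.860000) = 1.312032
step 1: c = 1.185575, f(c) = 0.109967 > 0 → new bracket [0.853000, 1.185575]
step 2: c = 1.137260, f(c) = 0.008409 > 0 → new bracket [0.853000, 1.137260]

1.137260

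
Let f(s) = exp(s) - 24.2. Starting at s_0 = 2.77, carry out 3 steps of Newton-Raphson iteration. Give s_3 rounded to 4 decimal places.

f'(s) = exp(s)
s_0 = 2.770000: f = -8.241366, f' = 15.958634 → s_1 = 2.770000 - (-8.241366)/(15.958634) = 3.286421
s_1 = 3.286421: f = 2.546952, f' = 26.746952 → s_2 = 3.286421 - (2.546952)/(26.746952) = 3.191197
s_2 = 3.191197: f = 0.117506, f' = 24.317506 → s_3 = 3.191197 - (0.117506)/(24.317506) = 3.186364

3.1864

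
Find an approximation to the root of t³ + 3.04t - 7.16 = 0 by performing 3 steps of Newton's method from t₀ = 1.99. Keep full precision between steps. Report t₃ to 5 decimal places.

1.41781

f'(t) = 3t² + 3.04
t_0 = 1.990000: f = 6.770199, f' = 14.920300 → t_1 = 1.990000 - (6.770199)/(14.920300) = 1.536242
t_1 = 1.536242: f = 1.135772, f' = 10.120122 → t_2 = 1.536242 - (1.135772)/(10.120122) = 1.424013
t_2 = 1.424013: f = 0.056635, f' = 9.123442 → t_3 = 1.424013 - (0.056635)/(9.123442) = 1.417806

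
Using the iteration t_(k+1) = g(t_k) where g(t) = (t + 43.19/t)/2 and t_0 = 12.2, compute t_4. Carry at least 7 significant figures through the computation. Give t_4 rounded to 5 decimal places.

t_1 = g(12.200000) = 7.870082
t_2 = g(7.870082) = 6.678977
t_3 = g(6.678977) = 6.572768
t_4 = g(6.572768) = 6.571910

6.57191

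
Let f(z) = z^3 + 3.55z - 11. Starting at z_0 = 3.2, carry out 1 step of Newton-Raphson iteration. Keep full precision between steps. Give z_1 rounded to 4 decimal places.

2.2333

f'(z) = 3z^2 + 3.55
z_0 = 3.200000: f = 33.128000, f' = 34.270000 → z_1 = 3.200000 - (33.128000)/(34.270000) = 2.233324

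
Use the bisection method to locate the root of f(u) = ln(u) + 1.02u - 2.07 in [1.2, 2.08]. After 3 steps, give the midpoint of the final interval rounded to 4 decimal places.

f(1.200000) = -0.663678, f(2.080000) = 0.783968 (opposite signs)
step 1: m = 1.640000, f(m) = 0.097496 > 0 → root in [1.200000, 1.640000]
step 2: m = 1.420000, f(m) = -0.270943 < 0 → root in [1.420000, 1.640000]
step 3: m = 1.530000, f(m) = -0.084132 < 0 → root in [1.530000, 1.640000]
Midpoint of [1.530000, 1.640000] = 1.585000

1.5850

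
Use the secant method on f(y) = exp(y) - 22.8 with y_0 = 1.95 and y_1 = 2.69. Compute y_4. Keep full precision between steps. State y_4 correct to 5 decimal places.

3.11479

f(y_0) = -15.771312, f(y_1) = -8.068324
y_2 = 2.690000 - (-8.068324)·(2.690000 - 1.950000)/(-8.068324 - (-15.771312)) = 3.465097; f(y_2) = 9.179548
y_3 = 3.465097 - (9.179548)·(3.465097 - 2.690000)/(9.179548 - (-8.068324)) = 3.052580; f(y_3) = -1.630111
y_4 = 3.052580 - (-1.630111)·(3.052580 - 3.465097)/(-1.630111 - (9.179548)) = 3.114788; f(y_4) = -0.271348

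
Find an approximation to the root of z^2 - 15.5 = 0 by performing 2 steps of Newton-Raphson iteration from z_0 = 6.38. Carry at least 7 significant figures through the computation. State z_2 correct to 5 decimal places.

f'(z) = 2z
z_0 = 6.380000: f = 25.204400, f' = 12.760000 → z_1 = 6.380000 - (25.204400)/(12.760000) = 4.404734
z_1 = 4.404734: f = 3.901678, f' = 8.809467 → z_2 = 4.404734 - (3.901678)/(8.809467) = 3.961838

3.96184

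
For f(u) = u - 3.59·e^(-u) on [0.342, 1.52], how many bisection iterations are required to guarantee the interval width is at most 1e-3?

11

Initial width b − a = 1.52 − 0.342 = 1.178000.
After n steps the width is (b−a)/2^n; need (b−a)/2^n ≤ 1e-3.
So n ≥ log₂(1.178000/1e-3) = log₂(1178.0000) ≈ 10.2021.
Hence n = 11.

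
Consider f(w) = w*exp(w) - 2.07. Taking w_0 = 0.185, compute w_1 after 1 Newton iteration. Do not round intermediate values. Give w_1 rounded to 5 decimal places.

1.48068

f'(w) = (w+1)*exp(w)
w_0 = 0.185000: f = -1.847405, f' = 1.425814 → w_1 = 0.185000 - (-1.847405)/(1.425814) = 1.480684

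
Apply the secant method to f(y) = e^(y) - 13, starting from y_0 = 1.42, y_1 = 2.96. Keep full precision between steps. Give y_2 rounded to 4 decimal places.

f(y_0) = -8.862880, f(y_1) = 6.297972
y_2 = 2.960000 - (6.297972)·(2.960000 - 1.420000)/(6.297972 - (-8.862880)) = 2.320268; f(y_2) = -2.821595

2.3203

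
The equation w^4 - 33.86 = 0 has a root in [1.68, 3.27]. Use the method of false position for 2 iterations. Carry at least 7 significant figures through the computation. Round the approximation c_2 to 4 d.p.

f(1.680000) = -25.894058, f(3.270000) = 80.478110
step 1: c = 2.067052, f(c) = -15.604003 < 0 → new bracket [2.067052, 3.270000]
step 2: c = 2.262414, f(c) = -7.660780 < 0 → new bracket [2.262414, 3.270000]

2.2624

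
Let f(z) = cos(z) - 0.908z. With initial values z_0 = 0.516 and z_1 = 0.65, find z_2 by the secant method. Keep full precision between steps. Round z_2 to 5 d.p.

0.79120

Secant update: z_(k+1) = z_k − f(z_k)·(z_k − z_(k-1))/(f(z_k) − f(z_(k-1))).
f(z_0) = 0.401272, f(z_1) = 0.205884
z_2 = 0.650000 - (0.205884)·(0.650000 - 0.516000)/(0.205884 - (0.401272)) = 0.791198; f(z_2) = -0.015414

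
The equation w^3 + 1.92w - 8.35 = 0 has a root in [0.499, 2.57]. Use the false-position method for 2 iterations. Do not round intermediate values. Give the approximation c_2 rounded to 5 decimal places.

1.53946

f(0.499000) = -7.267669, f(2.570000) = 13.558993
step 1: c = 1.221696, f(c) = -4.180913 < 0 → new bracket [1.221696, 2.570000]
step 2: c = 1.539462, f(c) = -1.745795 < 0 → new bracket [1.539462, 2.570000]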